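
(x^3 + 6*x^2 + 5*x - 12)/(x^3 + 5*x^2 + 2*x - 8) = (x + 3)/(x + 2)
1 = 1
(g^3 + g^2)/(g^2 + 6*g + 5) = g^2/(g + 5)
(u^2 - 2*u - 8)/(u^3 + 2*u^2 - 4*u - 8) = (u - 4)/(u^2 - 4)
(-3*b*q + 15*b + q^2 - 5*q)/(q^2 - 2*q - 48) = (3*b*q - 15*b - q^2 + 5*q)/(-q^2 + 2*q + 48)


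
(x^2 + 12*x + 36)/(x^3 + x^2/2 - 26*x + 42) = 2*(x + 6)/(2*x^2 - 11*x + 14)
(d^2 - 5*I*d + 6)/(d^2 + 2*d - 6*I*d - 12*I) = (d + I)/(d + 2)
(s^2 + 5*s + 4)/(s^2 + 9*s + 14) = (s^2 + 5*s + 4)/(s^2 + 9*s + 14)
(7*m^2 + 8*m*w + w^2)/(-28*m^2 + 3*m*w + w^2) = (m + w)/(-4*m + w)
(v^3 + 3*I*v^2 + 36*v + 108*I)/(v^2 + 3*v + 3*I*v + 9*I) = (v^2 + 36)/(v + 3)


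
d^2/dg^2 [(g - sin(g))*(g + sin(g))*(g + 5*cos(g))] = -5*g^2*cos(g) - 20*g*sin(g) - 2*g*cos(2*g) + 6*g - 2*sin(2*g) + 45*cos(g)/4 - 45*cos(3*g)/4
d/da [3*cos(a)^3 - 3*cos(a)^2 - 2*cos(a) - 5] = (-9*cos(a)^2 + 6*cos(a) + 2)*sin(a)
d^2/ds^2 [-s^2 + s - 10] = -2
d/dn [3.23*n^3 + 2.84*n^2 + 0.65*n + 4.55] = 9.69*n^2 + 5.68*n + 0.65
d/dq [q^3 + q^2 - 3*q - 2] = 3*q^2 + 2*q - 3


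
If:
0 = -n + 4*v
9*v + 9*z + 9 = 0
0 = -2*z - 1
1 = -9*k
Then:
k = -1/9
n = -2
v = -1/2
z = -1/2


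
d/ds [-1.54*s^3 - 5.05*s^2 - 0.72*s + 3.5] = -4.62*s^2 - 10.1*s - 0.72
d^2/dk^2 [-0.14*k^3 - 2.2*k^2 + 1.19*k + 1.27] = -0.84*k - 4.4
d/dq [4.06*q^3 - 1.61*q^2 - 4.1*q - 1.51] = 12.18*q^2 - 3.22*q - 4.1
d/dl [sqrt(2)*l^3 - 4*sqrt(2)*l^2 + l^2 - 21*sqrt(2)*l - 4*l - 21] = 3*sqrt(2)*l^2 - 8*sqrt(2)*l + 2*l - 21*sqrt(2) - 4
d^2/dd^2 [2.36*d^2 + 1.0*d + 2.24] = 4.72000000000000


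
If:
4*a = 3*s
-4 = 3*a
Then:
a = -4/3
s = -16/9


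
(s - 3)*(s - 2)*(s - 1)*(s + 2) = s^4 - 4*s^3 - s^2 + 16*s - 12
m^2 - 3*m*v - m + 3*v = (m - 1)*(m - 3*v)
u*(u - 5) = u^2 - 5*u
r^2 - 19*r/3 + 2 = (r - 6)*(r - 1/3)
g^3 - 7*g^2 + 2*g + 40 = (g - 5)*(g - 4)*(g + 2)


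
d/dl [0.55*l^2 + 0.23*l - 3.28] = 1.1*l + 0.23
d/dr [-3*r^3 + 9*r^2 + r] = -9*r^2 + 18*r + 1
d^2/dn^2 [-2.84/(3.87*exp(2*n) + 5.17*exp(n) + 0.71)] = (-2.84*(7.74*exp(n) + 5.17)*(15.48*exp(n) + 10.34)*exp(n) + (43.9632*exp(n) + 14.6828)*(3.87*exp(2*n) + 5.17*exp(n) + 0.71))*exp(n)/(3.87*exp(2*n) + 5.17*exp(n) + 0.71)^3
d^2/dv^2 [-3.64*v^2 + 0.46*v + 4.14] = -7.28000000000000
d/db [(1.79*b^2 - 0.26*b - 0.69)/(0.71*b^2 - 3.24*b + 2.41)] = (-5.615*b^2 + 9.6076*b - 2.8622)/(0.5041*b^4 - 4.6008*b^3 + 13.9198*b^2 - 15.6168*b + 5.8081)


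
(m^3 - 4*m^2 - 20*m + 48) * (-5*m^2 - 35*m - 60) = -5*m^5 - 15*m^4 + 180*m^3 + 700*m^2 - 480*m - 2880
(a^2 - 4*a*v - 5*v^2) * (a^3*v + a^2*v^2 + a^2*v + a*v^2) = a^5*v - 3*a^4*v^2 + a^4*v - 9*a^3*v^3 - 3*a^3*v^2 - 5*a^2*v^4 - 9*a^2*v^3 - 5*a*v^4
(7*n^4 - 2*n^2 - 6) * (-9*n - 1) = -63*n^5 - 7*n^4 + 18*n^3 + 2*n^2 + 54*n + 6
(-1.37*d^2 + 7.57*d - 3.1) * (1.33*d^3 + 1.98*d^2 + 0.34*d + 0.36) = -1.8221*d^5 + 7.3555*d^4 + 10.3998*d^3 - 4.0574*d^2 + 1.6712*d - 1.116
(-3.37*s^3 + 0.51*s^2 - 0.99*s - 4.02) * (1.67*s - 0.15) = -5.6279*s^4 + 1.3572*s^3 - 1.7298*s^2 - 6.5649*s + 0.603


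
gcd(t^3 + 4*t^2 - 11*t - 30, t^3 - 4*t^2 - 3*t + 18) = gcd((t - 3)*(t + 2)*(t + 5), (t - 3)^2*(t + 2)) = t^2 - t - 6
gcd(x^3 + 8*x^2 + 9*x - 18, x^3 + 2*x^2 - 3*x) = x^2 + 2*x - 3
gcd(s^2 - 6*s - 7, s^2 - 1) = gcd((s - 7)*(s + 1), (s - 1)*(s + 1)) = s + 1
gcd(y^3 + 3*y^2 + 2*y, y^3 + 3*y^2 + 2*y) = y^3 + 3*y^2 + 2*y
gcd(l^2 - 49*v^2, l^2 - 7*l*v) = -l + 7*v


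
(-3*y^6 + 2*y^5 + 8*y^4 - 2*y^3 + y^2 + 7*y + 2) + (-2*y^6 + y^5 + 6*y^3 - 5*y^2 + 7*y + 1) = -5*y^6 + 3*y^5 + 8*y^4 + 4*y^3 - 4*y^2 + 14*y + 3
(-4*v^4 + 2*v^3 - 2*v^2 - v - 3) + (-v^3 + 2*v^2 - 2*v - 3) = -4*v^4 + v^3 - 3*v - 6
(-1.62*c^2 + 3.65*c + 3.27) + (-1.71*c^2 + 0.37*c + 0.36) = -3.33*c^2 + 4.02*c + 3.63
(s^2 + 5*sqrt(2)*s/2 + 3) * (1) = s^2 + 5*sqrt(2)*s/2 + 3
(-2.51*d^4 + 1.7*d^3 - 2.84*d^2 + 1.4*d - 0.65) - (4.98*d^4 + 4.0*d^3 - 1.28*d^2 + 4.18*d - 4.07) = -7.49*d^4 - 2.3*d^3 - 1.56*d^2 - 2.78*d + 3.42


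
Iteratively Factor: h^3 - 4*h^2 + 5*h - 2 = (h - 2)*(h^2 - 2*h + 1) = (h - 2)*(h - 1)*(h - 1)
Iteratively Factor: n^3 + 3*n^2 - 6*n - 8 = (n + 4)*(n^2 - n - 2) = (n + 1)*(n + 4)*(n - 2)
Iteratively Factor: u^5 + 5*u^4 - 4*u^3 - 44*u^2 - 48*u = (u)*(u^4 + 5*u^3 - 4*u^2 - 44*u - 48) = u*(u + 2)*(u^3 + 3*u^2 - 10*u - 24) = u*(u + 2)^2*(u^2 + u - 12) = u*(u + 2)^2*(u + 4)*(u - 3)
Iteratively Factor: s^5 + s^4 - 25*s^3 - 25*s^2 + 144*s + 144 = (s + 3)*(s^4 - 2*s^3 - 19*s^2 + 32*s + 48) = (s + 1)*(s + 3)*(s^3 - 3*s^2 - 16*s + 48) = (s - 4)*(s + 1)*(s + 3)*(s^2 + s - 12) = (s - 4)*(s + 1)*(s + 3)*(s + 4)*(s - 3)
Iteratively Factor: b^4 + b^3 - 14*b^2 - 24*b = (b)*(b^3 + b^2 - 14*b - 24) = b*(b - 4)*(b^2 + 5*b + 6) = b*(b - 4)*(b + 2)*(b + 3)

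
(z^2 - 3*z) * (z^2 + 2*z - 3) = z^4 - z^3 - 9*z^2 + 9*z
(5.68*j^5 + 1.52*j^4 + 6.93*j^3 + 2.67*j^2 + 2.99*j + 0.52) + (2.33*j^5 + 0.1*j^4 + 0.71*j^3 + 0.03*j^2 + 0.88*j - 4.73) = 8.01*j^5 + 1.62*j^4 + 7.64*j^3 + 2.7*j^2 + 3.87*j - 4.21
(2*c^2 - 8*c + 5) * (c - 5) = 2*c^3 - 18*c^2 + 45*c - 25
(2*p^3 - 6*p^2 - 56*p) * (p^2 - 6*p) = 2*p^5 - 18*p^4 - 20*p^3 + 336*p^2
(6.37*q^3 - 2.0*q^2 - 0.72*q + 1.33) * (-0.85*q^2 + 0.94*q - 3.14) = -5.4145*q^5 + 7.6878*q^4 - 21.2698*q^3 + 4.4727*q^2 + 3.511*q - 4.1762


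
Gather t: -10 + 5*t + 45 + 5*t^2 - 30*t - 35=5*t^2 - 25*t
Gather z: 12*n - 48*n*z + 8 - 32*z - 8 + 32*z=-48*n*z + 12*n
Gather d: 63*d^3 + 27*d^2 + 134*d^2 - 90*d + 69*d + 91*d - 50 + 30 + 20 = 63*d^3 + 161*d^2 + 70*d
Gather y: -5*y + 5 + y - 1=4 - 4*y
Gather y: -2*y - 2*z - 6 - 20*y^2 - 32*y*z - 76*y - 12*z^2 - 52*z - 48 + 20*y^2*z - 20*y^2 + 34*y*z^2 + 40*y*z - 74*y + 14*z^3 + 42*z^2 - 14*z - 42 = y^2*(20*z - 40) + y*(34*z^2 + 8*z - 152) + 14*z^3 + 30*z^2 - 68*z - 96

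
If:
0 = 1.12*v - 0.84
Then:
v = 0.75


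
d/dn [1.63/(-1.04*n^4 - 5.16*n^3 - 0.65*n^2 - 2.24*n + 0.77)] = (6.7808*n^3 + 25.2324*n^2 + 2.119*n + 3.6512)/(1.04*n^4 + 5.16*n^3 + 0.65*n^2 + 2.24*n - 0.77)^2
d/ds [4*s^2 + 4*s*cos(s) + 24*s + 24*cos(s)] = -4*s*sin(s) + 8*s - 24*sin(s) + 4*cos(s) + 24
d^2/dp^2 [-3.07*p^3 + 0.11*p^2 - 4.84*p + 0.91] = 0.22 - 18.42*p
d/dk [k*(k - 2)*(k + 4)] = 3*k^2 + 4*k - 8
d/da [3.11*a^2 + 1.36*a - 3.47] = 6.22*a + 1.36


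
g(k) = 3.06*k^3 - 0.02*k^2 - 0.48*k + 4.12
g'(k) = 9.18*k^2 - 0.04*k - 0.48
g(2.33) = 41.60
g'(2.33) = 49.26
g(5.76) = 585.47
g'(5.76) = 303.86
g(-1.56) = -6.80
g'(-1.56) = 21.92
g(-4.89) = -351.82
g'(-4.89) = 219.23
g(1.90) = 24.12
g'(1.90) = 32.58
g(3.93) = 187.66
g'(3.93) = 141.15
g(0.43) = 4.15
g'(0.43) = 1.20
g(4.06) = 206.63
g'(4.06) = 150.68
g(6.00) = 661.48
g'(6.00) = 329.76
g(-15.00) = -10320.68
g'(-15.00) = 2065.62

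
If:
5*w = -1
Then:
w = -1/5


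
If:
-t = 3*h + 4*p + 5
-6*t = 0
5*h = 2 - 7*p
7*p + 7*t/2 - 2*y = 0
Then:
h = -43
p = 31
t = 0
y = 217/2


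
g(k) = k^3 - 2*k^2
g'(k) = 3*k^2 - 4*k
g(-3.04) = -46.58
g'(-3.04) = 39.88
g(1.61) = -1.01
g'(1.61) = 1.34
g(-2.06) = -17.23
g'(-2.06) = 20.97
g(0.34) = -0.19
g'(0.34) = -1.01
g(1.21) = -1.16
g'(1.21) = -0.45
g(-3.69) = -77.48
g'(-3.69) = 55.61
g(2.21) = 1.03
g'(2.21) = 5.81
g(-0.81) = -1.84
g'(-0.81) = 5.21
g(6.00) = 144.00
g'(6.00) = 84.00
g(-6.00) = -288.00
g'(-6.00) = 132.00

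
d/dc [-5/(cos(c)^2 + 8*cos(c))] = -10*(cos(c) + 4)*sin(c)/((cos(c) + 8)^2*cos(c)^2)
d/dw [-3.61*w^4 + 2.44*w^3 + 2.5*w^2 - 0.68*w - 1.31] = -14.44*w^3 + 7.32*w^2 + 5.0*w - 0.68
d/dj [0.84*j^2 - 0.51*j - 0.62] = 1.68*j - 0.51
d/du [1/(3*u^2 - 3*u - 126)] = (1 - 2*u)/(3*(-u^2 + u + 42)^2)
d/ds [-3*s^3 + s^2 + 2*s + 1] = -9*s^2 + 2*s + 2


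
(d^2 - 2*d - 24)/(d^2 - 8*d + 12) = (d + 4)/(d - 2)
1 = 1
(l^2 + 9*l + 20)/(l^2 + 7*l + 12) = (l + 5)/(l + 3)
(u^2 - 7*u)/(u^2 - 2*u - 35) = u/(u + 5)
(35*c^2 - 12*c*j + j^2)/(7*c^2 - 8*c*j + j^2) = (5*c - j)/(c - j)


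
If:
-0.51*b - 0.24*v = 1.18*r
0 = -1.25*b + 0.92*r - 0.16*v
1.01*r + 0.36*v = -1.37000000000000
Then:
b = 1.17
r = 0.62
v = -5.56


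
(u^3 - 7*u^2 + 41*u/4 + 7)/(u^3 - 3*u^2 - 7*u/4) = (u - 4)/u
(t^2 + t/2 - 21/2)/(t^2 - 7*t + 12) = (t + 7/2)/(t - 4)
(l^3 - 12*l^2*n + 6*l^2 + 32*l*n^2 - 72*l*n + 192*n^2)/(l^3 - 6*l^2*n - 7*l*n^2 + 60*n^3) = (l^2 - 8*l*n + 6*l - 48*n)/(l^2 - 2*l*n - 15*n^2)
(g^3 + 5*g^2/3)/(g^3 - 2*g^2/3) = (3*g + 5)/(3*g - 2)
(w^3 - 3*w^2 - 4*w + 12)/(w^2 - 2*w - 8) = (w^2 - 5*w + 6)/(w - 4)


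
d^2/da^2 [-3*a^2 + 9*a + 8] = -6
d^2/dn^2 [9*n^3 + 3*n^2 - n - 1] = 54*n + 6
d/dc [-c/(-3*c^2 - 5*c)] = -3/(3*c + 5)^2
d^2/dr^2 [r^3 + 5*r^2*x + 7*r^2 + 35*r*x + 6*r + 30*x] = 6*r + 10*x + 14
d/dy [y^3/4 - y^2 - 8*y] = 3*y^2/4 - 2*y - 8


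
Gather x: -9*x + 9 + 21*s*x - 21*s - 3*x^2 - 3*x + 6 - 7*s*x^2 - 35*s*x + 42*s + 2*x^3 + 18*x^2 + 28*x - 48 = 21*s + 2*x^3 + x^2*(15 - 7*s) + x*(16 - 14*s) - 33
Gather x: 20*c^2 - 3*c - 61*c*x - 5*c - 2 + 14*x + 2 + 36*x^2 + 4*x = 20*c^2 - 8*c + 36*x^2 + x*(18 - 61*c)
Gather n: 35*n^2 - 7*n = 35*n^2 - 7*n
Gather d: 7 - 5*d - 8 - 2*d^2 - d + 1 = -2*d^2 - 6*d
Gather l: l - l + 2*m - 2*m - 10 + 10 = 0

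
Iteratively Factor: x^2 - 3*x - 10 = (x - 5)*(x + 2)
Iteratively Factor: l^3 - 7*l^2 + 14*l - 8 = (l - 4)*(l^2 - 3*l + 2) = (l - 4)*(l - 2)*(l - 1)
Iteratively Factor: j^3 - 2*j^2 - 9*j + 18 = (j - 2)*(j^2 - 9) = (j - 2)*(j + 3)*(j - 3)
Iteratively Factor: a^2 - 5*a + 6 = (a - 2)*(a - 3)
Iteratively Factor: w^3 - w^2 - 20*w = (w + 4)*(w^2 - 5*w) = w*(w + 4)*(w - 5)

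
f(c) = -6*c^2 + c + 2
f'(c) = 1 - 12*c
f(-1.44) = -11.88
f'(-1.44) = 18.28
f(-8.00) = -390.00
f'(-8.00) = 97.00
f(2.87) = -44.55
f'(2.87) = -33.44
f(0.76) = -0.71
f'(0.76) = -8.12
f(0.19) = 1.97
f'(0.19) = -1.28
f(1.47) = -9.50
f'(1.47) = -16.64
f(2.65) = -37.48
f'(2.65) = -30.80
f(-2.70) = -44.44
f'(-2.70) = 33.40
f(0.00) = 2.00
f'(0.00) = 1.00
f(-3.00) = -55.00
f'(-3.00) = 37.00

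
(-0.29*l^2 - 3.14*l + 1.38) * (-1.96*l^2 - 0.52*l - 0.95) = 0.5684*l^4 + 6.3052*l^3 - 0.7965*l^2 + 2.2654*l - 1.311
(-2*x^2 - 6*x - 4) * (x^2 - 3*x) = -2*x^4 + 14*x^2 + 12*x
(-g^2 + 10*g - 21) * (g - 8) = -g^3 + 18*g^2 - 101*g + 168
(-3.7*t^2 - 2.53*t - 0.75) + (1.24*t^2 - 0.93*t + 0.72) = -2.46*t^2 - 3.46*t - 0.03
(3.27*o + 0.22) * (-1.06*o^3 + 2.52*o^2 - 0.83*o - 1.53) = -3.4662*o^4 + 8.0072*o^3 - 2.1597*o^2 - 5.1857*o - 0.3366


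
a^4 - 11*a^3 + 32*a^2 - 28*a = a*(a - 7)*(a - 2)^2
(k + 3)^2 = k^2 + 6*k + 9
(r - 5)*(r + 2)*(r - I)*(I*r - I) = I*r^4 + r^3 - 4*I*r^3 - 4*r^2 - 7*I*r^2 - 7*r + 10*I*r + 10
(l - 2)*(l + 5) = l^2 + 3*l - 10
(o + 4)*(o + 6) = o^2 + 10*o + 24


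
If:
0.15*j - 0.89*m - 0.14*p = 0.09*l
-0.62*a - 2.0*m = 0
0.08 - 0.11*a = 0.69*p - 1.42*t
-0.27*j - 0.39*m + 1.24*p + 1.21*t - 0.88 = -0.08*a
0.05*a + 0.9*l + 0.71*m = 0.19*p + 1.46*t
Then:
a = 1.49445291717212 - 5.6523455768674*t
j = 13.8655187357691*t - 2.70896843838412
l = 1.17862137607919*t + 0.256631849382733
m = 1.75222712882889*t - 0.463280404323356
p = 2.95906958471799*t - 0.12230408824483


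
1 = 1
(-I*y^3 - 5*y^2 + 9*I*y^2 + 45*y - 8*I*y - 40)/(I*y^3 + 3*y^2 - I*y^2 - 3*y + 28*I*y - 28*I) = (-y^2 + y*(8 + 5*I) - 40*I)/(y^2 - 3*I*y + 28)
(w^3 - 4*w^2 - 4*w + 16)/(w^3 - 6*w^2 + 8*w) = (w + 2)/w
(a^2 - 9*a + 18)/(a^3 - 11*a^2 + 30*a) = (a - 3)/(a*(a - 5))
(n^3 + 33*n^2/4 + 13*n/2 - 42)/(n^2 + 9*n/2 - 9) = (4*n^2 + 9*n - 28)/(2*(2*n - 3))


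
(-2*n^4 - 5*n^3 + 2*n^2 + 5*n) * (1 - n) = 2*n^5 + 3*n^4 - 7*n^3 - 3*n^2 + 5*n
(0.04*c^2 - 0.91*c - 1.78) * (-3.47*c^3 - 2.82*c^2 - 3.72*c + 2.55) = -0.1388*c^5 + 3.0449*c^4 + 8.594*c^3 + 8.5068*c^2 + 4.3011*c - 4.539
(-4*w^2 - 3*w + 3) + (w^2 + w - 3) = -3*w^2 - 2*w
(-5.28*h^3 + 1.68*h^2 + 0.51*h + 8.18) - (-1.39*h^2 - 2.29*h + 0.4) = -5.28*h^3 + 3.07*h^2 + 2.8*h + 7.78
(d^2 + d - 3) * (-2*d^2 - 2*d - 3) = -2*d^4 - 4*d^3 + d^2 + 3*d + 9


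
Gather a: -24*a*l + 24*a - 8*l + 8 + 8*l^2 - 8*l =a*(24 - 24*l) + 8*l^2 - 16*l + 8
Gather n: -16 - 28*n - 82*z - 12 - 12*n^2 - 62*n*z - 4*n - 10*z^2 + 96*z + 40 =-12*n^2 + n*(-62*z - 32) - 10*z^2 + 14*z + 12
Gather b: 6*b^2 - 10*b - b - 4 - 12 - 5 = 6*b^2 - 11*b - 21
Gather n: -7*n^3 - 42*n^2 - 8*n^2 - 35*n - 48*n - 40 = -7*n^3 - 50*n^2 - 83*n - 40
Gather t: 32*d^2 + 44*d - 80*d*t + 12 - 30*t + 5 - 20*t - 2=32*d^2 + 44*d + t*(-80*d - 50) + 15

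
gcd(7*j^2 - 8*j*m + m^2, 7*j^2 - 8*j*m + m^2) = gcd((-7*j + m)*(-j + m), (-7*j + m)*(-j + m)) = 7*j^2 - 8*j*m + m^2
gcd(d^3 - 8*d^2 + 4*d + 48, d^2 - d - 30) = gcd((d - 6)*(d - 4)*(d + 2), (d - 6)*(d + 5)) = d - 6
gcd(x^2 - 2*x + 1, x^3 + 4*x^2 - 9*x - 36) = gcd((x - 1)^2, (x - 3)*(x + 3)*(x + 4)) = 1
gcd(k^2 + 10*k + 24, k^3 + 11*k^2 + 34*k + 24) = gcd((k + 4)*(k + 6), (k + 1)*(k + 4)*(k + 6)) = k^2 + 10*k + 24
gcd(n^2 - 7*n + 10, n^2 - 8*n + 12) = n - 2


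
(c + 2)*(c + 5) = c^2 + 7*c + 10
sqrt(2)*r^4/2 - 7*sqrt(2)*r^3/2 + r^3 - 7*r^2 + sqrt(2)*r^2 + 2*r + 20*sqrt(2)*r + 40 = (r - 5)*(r - 4)*(r + sqrt(2))*(sqrt(2)*r/2 + sqrt(2))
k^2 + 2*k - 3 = (k - 1)*(k + 3)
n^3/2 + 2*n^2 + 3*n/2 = n*(n/2 + 1/2)*(n + 3)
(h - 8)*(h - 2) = h^2 - 10*h + 16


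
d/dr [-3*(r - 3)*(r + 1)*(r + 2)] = 21 - 9*r^2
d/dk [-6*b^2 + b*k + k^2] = b + 2*k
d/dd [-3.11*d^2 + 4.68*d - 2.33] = 4.68 - 6.22*d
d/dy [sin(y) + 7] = cos(y)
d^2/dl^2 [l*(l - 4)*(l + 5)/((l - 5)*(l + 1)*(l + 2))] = 6*(l^6 - 7*l^5 + 73*l^4 - 49*l^3 - 290*l^2 + 500*l + 900)/(l^9 - 6*l^8 - 27*l^7 + 118*l^6 + 471*l^5 - 354*l^4 - 3457*l^3 - 5670*l^2 - 3900*l - 1000)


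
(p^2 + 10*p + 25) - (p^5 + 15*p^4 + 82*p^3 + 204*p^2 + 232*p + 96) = -p^5 - 15*p^4 - 82*p^3 - 203*p^2 - 222*p - 71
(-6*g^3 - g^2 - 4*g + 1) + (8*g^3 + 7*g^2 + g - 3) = 2*g^3 + 6*g^2 - 3*g - 2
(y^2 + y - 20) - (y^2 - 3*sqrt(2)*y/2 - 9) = y + 3*sqrt(2)*y/2 - 11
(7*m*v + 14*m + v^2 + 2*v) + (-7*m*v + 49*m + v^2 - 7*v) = 63*m + 2*v^2 - 5*v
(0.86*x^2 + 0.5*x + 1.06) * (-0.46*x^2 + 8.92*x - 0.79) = -0.3956*x^4 + 7.4412*x^3 + 3.293*x^2 + 9.0602*x - 0.8374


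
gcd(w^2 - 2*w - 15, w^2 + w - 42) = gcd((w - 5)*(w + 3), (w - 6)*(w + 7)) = 1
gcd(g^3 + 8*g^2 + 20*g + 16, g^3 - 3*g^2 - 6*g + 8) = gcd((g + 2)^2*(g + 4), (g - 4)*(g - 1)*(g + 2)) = g + 2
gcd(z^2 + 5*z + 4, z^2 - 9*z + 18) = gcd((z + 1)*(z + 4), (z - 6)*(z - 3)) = 1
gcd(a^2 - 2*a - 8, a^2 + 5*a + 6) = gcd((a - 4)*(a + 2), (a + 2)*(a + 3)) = a + 2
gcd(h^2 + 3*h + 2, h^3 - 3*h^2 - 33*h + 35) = 1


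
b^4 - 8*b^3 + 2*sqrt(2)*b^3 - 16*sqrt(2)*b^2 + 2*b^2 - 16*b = b*(b - 8)*(b + sqrt(2))^2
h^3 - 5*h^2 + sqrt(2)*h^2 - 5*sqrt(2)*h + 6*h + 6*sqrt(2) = (h - 3)*(h - 2)*(h + sqrt(2))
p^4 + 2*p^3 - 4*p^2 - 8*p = p*(p - 2)*(p + 2)^2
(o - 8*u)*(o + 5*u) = o^2 - 3*o*u - 40*u^2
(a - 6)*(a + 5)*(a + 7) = a^3 + 6*a^2 - 37*a - 210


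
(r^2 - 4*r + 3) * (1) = r^2 - 4*r + 3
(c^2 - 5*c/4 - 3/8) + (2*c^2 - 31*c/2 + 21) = 3*c^2 - 67*c/4 + 165/8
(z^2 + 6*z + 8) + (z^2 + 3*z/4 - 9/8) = 2*z^2 + 27*z/4 + 55/8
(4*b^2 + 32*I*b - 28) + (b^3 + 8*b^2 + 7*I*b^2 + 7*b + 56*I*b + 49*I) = b^3 + 12*b^2 + 7*I*b^2 + 7*b + 88*I*b - 28 + 49*I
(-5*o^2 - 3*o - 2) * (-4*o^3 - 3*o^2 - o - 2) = 20*o^5 + 27*o^4 + 22*o^3 + 19*o^2 + 8*o + 4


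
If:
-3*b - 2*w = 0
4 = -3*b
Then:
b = -4/3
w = 2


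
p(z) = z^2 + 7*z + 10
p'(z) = 2*z + 7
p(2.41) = 32.68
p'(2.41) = 11.82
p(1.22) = 20.03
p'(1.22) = 9.44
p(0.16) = 11.15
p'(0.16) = 7.32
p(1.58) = 23.56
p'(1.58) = 10.16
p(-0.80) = 5.04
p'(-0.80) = 5.40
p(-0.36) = 7.61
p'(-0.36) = 6.28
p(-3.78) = -2.17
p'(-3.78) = -0.56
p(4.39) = 60.00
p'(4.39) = 15.78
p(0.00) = 10.00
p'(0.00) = 7.00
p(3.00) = 40.00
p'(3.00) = 13.00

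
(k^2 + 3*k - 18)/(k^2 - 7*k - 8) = (-k^2 - 3*k + 18)/(-k^2 + 7*k + 8)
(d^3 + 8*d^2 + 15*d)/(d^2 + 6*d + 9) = d*(d + 5)/(d + 3)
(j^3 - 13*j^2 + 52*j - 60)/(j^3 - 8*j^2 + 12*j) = (j - 5)/j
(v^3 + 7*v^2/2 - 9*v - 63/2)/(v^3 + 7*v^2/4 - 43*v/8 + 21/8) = 4*(v^2 - 9)/(4*v^2 - 7*v + 3)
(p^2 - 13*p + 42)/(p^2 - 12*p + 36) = (p - 7)/(p - 6)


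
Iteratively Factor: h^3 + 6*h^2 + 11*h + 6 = (h + 3)*(h^2 + 3*h + 2) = (h + 1)*(h + 3)*(h + 2)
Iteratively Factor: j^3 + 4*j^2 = (j + 4)*(j^2) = j*(j + 4)*(j)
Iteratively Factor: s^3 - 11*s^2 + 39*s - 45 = (s - 3)*(s^2 - 8*s + 15) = (s - 5)*(s - 3)*(s - 3)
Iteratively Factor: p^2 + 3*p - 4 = (p + 4)*(p - 1)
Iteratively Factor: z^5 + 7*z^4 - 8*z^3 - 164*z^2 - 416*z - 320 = (z + 2)*(z^4 + 5*z^3 - 18*z^2 - 128*z - 160) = (z - 5)*(z + 2)*(z^3 + 10*z^2 + 32*z + 32) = (z - 5)*(z + 2)*(z + 4)*(z^2 + 6*z + 8) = (z - 5)*(z + 2)^2*(z + 4)*(z + 4)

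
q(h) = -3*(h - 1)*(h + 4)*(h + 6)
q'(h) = -3*(h - 1)*(h + 4) - 3*(h - 1)*(h + 6) - 3*(h + 4)*(h + 6) = -9*h^2 - 54*h - 42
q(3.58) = -562.05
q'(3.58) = -350.67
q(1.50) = -61.88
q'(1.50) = -143.25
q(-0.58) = 87.86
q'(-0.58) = -13.71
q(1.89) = -124.08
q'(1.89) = -176.21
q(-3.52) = 16.14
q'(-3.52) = 36.57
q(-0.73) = 89.44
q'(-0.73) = -7.38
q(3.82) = -649.66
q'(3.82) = -379.61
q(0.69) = 29.18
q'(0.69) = -83.54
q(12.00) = -9504.00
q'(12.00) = -1986.00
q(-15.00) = 4752.00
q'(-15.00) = -1257.00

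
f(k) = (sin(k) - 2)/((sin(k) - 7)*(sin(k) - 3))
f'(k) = cos(k)/((sin(k) - 7)*(sin(k) - 3)) - (sin(k) - 2)*cos(k)/((sin(k) - 7)*(sin(k) - 3)^2) - (sin(k) - 2)*cos(k)/((sin(k) - 7)^2*(sin(k) - 3)) = (4*sin(k) + cos(k)^2)*cos(k)/((sin(k) - 7)^2*(sin(k) - 3)^2)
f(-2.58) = -0.10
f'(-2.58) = 0.00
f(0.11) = -0.09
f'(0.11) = 0.00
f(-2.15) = -0.09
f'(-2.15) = 0.00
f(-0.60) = -0.10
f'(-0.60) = -0.00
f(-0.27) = -0.10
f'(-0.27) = -0.00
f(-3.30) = -0.09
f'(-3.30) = -0.00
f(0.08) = -0.10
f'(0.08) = 0.00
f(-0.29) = -0.10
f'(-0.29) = -0.00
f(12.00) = -0.10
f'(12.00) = 0.00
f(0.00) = -0.10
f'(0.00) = 0.00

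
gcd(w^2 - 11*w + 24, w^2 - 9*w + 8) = w - 8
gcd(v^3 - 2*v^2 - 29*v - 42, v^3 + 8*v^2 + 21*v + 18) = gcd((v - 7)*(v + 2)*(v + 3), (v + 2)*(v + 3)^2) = v^2 + 5*v + 6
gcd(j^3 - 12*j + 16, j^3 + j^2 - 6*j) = j - 2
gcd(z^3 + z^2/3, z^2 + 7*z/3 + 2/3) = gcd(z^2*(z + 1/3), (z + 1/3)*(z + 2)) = z + 1/3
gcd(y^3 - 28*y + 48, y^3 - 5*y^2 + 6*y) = y - 2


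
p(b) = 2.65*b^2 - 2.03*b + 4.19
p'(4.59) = 22.30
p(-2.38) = 24.03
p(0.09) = 4.03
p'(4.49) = 21.77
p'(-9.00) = -49.73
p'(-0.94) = -7.01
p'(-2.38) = -14.64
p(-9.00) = 237.11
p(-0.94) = 8.44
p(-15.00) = 630.89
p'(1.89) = 7.99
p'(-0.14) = -2.77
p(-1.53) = 13.50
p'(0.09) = -1.55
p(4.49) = 48.50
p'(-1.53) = -10.14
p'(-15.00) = -81.53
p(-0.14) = 4.53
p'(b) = 5.3*b - 2.03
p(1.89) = 9.82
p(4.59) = 50.70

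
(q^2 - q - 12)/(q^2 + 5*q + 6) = (q - 4)/(q + 2)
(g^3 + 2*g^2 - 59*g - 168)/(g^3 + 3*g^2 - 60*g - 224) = (g + 3)/(g + 4)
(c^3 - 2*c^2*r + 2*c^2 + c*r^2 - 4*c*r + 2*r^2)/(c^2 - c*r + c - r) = (c^2 - c*r + 2*c - 2*r)/(c + 1)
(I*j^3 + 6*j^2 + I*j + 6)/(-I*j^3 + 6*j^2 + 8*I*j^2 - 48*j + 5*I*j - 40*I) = (-j^2 + 7*I*j + 6)/(j^2 + j*(-8 + 5*I) - 40*I)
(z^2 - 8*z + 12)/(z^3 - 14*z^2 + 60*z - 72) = 1/(z - 6)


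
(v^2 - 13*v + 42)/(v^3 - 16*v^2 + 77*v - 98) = (v - 6)/(v^2 - 9*v + 14)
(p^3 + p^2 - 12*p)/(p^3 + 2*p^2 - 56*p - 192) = p*(p - 3)/(p^2 - 2*p - 48)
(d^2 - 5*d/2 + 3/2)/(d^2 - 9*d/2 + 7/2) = (2*d - 3)/(2*d - 7)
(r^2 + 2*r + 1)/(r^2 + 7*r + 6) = (r + 1)/(r + 6)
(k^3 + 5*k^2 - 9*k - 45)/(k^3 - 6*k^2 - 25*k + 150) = (k^2 - 9)/(k^2 - 11*k + 30)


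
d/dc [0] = 0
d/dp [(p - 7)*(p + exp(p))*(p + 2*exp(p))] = (p - 7)*(p + exp(p))*(2*exp(p) + 1) + (p - 7)*(p + 2*exp(p))*(exp(p) + 1) + (p + exp(p))*(p + 2*exp(p))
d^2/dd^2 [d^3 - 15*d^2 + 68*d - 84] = 6*d - 30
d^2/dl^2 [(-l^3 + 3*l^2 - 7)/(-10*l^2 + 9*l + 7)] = 14*(-17*l^3 + 237*l^2 - 249*l + 130)/(1000*l^6 - 2700*l^5 + 330*l^4 + 3051*l^3 - 231*l^2 - 1323*l - 343)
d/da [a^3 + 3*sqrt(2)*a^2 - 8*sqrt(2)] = 3*a*(a + 2*sqrt(2))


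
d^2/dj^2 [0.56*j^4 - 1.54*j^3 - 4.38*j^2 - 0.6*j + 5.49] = 6.72*j^2 - 9.24*j - 8.76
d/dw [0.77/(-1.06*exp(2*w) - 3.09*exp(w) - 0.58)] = (1.6324*exp(w) + 2.3793)*exp(w)/(1.06*exp(2*w) + 3.09*exp(w) + 0.58)^2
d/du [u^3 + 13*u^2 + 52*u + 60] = 3*u^2 + 26*u + 52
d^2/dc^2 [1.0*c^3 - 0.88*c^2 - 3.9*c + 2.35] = 6.0*c - 1.76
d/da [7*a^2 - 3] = 14*a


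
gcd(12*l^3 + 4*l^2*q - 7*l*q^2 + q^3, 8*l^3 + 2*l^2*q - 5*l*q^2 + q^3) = -2*l^2 - l*q + q^2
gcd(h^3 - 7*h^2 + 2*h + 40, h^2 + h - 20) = h - 4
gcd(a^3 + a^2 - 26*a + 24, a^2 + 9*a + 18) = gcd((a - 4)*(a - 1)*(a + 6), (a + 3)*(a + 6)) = a + 6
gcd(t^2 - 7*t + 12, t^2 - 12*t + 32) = t - 4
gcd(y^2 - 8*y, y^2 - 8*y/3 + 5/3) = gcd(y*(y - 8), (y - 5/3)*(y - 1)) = 1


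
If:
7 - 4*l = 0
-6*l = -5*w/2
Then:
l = 7/4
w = 21/5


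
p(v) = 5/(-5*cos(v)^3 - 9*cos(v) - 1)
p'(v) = 5*(-15*sin(v)*cos(v)^2 - 9*sin(v))/(-5*cos(v)^3 - 9*cos(v) - 1)^2 = 15*(5*sin(v)^2 - 8)*sin(v)/(5*cos(v)^3 + 9*cos(v) + 1)^2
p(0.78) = -0.54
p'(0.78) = -0.69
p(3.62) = 0.48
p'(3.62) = 0.44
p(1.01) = -0.76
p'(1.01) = -1.31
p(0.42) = -0.38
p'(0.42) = -0.26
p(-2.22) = 0.90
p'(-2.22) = 1.88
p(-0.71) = -0.50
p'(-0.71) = 0.57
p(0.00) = -0.33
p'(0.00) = 0.00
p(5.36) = -0.66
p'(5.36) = 1.02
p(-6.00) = -0.36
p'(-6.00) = -0.16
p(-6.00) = -0.36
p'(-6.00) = -0.16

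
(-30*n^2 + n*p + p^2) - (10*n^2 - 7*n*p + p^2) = -40*n^2 + 8*n*p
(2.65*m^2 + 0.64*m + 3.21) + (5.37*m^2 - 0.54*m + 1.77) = 8.02*m^2 + 0.1*m + 4.98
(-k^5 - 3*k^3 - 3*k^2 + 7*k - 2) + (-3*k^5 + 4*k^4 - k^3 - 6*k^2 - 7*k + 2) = -4*k^5 + 4*k^4 - 4*k^3 - 9*k^2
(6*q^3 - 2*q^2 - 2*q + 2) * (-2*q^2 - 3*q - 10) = -12*q^5 - 14*q^4 - 50*q^3 + 22*q^2 + 14*q - 20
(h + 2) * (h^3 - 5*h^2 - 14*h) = h^4 - 3*h^3 - 24*h^2 - 28*h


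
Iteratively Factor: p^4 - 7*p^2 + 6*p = (p + 3)*(p^3 - 3*p^2 + 2*p) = p*(p + 3)*(p^2 - 3*p + 2) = p*(p - 2)*(p + 3)*(p - 1)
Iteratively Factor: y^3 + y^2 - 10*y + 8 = (y - 2)*(y^2 + 3*y - 4) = (y - 2)*(y + 4)*(y - 1)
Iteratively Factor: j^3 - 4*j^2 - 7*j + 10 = (j + 2)*(j^2 - 6*j + 5) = (j - 5)*(j + 2)*(j - 1)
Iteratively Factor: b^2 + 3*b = (b + 3)*(b)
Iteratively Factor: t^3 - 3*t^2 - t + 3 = (t - 3)*(t^2 - 1) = (t - 3)*(t - 1)*(t + 1)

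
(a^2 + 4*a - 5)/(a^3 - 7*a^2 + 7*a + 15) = (a^2 + 4*a - 5)/(a^3 - 7*a^2 + 7*a + 15)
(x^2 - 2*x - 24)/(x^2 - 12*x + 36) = (x + 4)/(x - 6)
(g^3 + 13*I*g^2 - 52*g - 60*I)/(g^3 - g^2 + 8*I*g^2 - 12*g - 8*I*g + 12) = (g + 5*I)/(g - 1)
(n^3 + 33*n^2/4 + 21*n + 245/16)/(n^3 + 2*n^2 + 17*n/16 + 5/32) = 2*(4*n^2 + 28*n + 49)/(8*n^2 + 6*n + 1)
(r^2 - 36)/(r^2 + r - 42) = (r + 6)/(r + 7)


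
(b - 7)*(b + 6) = b^2 - b - 42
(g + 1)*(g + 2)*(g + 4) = g^3 + 7*g^2 + 14*g + 8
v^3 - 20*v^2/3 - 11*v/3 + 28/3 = (v - 7)*(v - 1)*(v + 4/3)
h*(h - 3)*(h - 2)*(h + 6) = h^4 + h^3 - 24*h^2 + 36*h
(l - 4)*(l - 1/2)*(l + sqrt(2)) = l^3 - 9*l^2/2 + sqrt(2)*l^2 - 9*sqrt(2)*l/2 + 2*l + 2*sqrt(2)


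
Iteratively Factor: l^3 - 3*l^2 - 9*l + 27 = (l - 3)*(l^2 - 9) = (l - 3)^2*(l + 3)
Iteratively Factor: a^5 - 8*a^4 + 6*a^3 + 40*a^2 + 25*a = (a)*(a^4 - 8*a^3 + 6*a^2 + 40*a + 25) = a*(a - 5)*(a^3 - 3*a^2 - 9*a - 5) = a*(a - 5)^2*(a^2 + 2*a + 1) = a*(a - 5)^2*(a + 1)*(a + 1)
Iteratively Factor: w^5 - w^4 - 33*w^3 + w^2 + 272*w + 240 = (w + 1)*(w^4 - 2*w^3 - 31*w^2 + 32*w + 240) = (w + 1)*(w + 3)*(w^3 - 5*w^2 - 16*w + 80) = (w - 5)*(w + 1)*(w + 3)*(w^2 - 16) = (w - 5)*(w + 1)*(w + 3)*(w + 4)*(w - 4)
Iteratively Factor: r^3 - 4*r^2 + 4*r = (r)*(r^2 - 4*r + 4) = r*(r - 2)*(r - 2)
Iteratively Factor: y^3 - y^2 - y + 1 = (y - 1)*(y^2 - 1) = (y - 1)^2*(y + 1)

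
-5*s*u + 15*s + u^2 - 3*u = (-5*s + u)*(u - 3)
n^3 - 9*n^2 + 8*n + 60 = (n - 6)*(n - 5)*(n + 2)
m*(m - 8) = m^2 - 8*m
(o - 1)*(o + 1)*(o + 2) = o^3 + 2*o^2 - o - 2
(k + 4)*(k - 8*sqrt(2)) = k^2 - 8*sqrt(2)*k + 4*k - 32*sqrt(2)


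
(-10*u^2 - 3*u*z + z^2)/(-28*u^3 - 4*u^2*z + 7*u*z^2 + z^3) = (-5*u + z)/(-14*u^2 + 5*u*z + z^2)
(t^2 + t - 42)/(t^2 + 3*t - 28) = (t - 6)/(t - 4)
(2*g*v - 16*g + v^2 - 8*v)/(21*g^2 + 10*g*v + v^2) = (2*g*v - 16*g + v^2 - 8*v)/(21*g^2 + 10*g*v + v^2)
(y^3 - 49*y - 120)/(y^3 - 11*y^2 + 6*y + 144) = (y + 5)/(y - 6)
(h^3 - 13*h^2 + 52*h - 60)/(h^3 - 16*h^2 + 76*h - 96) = (h - 5)/(h - 8)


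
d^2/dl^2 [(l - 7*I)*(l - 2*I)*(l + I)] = 6*l - 16*I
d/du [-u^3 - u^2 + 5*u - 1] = -3*u^2 - 2*u + 5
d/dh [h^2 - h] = 2*h - 1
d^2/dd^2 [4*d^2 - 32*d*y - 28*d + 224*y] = 8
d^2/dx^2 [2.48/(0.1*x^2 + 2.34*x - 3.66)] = (-0.0496*x^2 - 1.16064*x + 2.48*(0.2*x + 2.34)*(0.4*x + 4.68) + 1.81536)/(0.1*x^2 + 2.34*x - 3.66)^3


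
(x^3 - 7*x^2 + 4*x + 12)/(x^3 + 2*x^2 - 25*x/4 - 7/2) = 4*(x^2 - 5*x - 6)/(4*x^2 + 16*x + 7)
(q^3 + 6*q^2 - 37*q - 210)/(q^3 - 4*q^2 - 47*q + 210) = (q + 5)/(q - 5)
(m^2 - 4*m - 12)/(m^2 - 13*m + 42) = (m + 2)/(m - 7)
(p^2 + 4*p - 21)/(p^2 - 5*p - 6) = (-p^2 - 4*p + 21)/(-p^2 + 5*p + 6)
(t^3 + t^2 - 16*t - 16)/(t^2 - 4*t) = t + 5 + 4/t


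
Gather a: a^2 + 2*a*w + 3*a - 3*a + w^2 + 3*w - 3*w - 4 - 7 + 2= a^2 + 2*a*w + w^2 - 9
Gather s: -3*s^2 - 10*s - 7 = -3*s^2 - 10*s - 7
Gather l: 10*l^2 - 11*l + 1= 10*l^2 - 11*l + 1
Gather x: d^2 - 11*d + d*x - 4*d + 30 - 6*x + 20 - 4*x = d^2 - 15*d + x*(d - 10) + 50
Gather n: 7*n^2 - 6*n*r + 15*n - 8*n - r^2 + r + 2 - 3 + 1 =7*n^2 + n*(7 - 6*r) - r^2 + r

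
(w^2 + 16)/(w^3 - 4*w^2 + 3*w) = (w^2 + 16)/(w*(w^2 - 4*w + 3))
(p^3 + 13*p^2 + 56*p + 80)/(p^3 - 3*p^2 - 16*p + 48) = (p^2 + 9*p + 20)/(p^2 - 7*p + 12)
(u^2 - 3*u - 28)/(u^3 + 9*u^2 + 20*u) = (u - 7)/(u*(u + 5))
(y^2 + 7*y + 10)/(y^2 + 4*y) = (y^2 + 7*y + 10)/(y*(y + 4))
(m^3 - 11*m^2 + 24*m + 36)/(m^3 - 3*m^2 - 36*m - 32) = (m^2 - 12*m + 36)/(m^2 - 4*m - 32)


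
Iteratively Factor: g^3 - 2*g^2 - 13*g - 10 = (g + 1)*(g^2 - 3*g - 10) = (g - 5)*(g + 1)*(g + 2)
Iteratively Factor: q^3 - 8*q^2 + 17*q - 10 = (q - 1)*(q^2 - 7*q + 10) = (q - 5)*(q - 1)*(q - 2)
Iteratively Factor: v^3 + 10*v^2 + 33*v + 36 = (v + 4)*(v^2 + 6*v + 9) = (v + 3)*(v + 4)*(v + 3)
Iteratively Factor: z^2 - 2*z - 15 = (z + 3)*(z - 5)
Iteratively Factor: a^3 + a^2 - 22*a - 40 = (a + 4)*(a^2 - 3*a - 10) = (a - 5)*(a + 4)*(a + 2)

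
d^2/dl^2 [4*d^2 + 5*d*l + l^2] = 2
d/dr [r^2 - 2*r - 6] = 2*r - 2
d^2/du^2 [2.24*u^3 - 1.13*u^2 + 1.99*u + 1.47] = 13.44*u - 2.26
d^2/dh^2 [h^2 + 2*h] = 2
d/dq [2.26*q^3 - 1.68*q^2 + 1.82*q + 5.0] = 6.78*q^2 - 3.36*q + 1.82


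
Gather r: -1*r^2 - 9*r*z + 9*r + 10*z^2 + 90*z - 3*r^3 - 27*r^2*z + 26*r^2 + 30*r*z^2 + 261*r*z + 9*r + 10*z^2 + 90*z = -3*r^3 + r^2*(25 - 27*z) + r*(30*z^2 + 252*z + 18) + 20*z^2 + 180*z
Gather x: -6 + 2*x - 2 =2*x - 8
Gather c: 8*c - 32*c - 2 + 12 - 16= -24*c - 6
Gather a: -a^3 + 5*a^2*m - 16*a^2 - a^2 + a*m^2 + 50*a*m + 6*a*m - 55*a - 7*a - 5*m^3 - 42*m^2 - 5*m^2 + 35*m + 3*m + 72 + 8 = -a^3 + a^2*(5*m - 17) + a*(m^2 + 56*m - 62) - 5*m^3 - 47*m^2 + 38*m + 80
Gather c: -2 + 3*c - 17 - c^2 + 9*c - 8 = -c^2 + 12*c - 27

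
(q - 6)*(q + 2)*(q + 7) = q^3 + 3*q^2 - 40*q - 84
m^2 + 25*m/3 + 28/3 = (m + 4/3)*(m + 7)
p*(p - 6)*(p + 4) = p^3 - 2*p^2 - 24*p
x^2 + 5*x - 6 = (x - 1)*(x + 6)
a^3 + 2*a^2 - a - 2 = (a - 1)*(a + 1)*(a + 2)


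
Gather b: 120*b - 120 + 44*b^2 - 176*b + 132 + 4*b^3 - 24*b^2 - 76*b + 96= 4*b^3 + 20*b^2 - 132*b + 108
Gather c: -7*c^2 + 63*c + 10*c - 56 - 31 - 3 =-7*c^2 + 73*c - 90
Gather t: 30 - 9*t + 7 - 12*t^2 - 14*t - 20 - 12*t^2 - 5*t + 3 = -24*t^2 - 28*t + 20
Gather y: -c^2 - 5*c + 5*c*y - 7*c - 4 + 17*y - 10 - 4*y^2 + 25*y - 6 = -c^2 - 12*c - 4*y^2 + y*(5*c + 42) - 20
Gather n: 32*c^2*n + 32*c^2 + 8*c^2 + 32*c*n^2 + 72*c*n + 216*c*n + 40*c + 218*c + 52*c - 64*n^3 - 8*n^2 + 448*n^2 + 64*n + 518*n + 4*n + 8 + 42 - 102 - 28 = 40*c^2 + 310*c - 64*n^3 + n^2*(32*c + 440) + n*(32*c^2 + 288*c + 586) - 80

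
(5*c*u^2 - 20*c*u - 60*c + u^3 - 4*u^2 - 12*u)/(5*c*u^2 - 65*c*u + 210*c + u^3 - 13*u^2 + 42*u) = (u + 2)/(u - 7)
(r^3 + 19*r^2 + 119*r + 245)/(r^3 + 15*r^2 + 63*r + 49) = (r + 5)/(r + 1)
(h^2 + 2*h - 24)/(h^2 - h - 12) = (h + 6)/(h + 3)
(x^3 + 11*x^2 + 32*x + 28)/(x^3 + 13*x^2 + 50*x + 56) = (x + 2)/(x + 4)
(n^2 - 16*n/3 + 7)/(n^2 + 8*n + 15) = (n^2 - 16*n/3 + 7)/(n^2 + 8*n + 15)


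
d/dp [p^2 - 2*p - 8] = 2*p - 2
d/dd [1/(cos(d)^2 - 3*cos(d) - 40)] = (2*cos(d) - 3)*sin(d)/(sin(d)^2 + 3*cos(d) + 39)^2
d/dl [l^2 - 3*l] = 2*l - 3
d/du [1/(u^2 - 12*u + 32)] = 2*(6 - u)/(u^2 - 12*u + 32)^2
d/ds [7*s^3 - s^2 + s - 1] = 21*s^2 - 2*s + 1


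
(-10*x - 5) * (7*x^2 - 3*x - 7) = -70*x^3 - 5*x^2 + 85*x + 35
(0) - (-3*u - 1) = 3*u + 1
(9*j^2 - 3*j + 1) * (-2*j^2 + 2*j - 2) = -18*j^4 + 24*j^3 - 26*j^2 + 8*j - 2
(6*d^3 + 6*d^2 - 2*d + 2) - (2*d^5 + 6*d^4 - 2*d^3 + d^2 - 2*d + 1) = -2*d^5 - 6*d^4 + 8*d^3 + 5*d^2 + 1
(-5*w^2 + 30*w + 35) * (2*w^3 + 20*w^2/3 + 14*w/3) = -10*w^5 + 80*w^4/3 + 740*w^3/3 + 1120*w^2/3 + 490*w/3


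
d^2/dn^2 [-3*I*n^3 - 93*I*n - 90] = -18*I*n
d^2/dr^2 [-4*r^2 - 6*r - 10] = -8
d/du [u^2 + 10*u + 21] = 2*u + 10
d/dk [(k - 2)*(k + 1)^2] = 3*k^2 - 3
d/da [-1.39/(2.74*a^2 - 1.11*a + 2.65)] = (7.6172*a - 1.5429)/(2.74*a^2 - 1.11*a + 2.65)^2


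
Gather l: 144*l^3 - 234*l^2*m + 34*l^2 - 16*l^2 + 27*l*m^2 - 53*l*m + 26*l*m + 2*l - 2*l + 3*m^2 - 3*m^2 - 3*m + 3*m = 144*l^3 + l^2*(18 - 234*m) + l*(27*m^2 - 27*m)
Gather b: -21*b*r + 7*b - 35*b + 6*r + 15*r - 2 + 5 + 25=b*(-21*r - 28) + 21*r + 28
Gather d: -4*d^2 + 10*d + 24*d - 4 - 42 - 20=-4*d^2 + 34*d - 66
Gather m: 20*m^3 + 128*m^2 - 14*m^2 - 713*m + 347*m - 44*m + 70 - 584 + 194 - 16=20*m^3 + 114*m^2 - 410*m - 336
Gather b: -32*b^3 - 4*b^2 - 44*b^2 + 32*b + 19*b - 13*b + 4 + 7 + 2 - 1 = -32*b^3 - 48*b^2 + 38*b + 12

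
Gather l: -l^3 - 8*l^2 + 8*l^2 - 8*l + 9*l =-l^3 + l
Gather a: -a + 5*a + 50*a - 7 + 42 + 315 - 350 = 54*a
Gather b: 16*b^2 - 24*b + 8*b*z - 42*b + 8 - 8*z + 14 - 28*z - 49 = 16*b^2 + b*(8*z - 66) - 36*z - 27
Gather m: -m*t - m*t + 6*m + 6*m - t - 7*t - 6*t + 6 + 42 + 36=m*(12 - 2*t) - 14*t + 84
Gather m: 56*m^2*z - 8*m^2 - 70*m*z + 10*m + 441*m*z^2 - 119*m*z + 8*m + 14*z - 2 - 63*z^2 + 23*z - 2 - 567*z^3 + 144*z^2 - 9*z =m^2*(56*z - 8) + m*(441*z^2 - 189*z + 18) - 567*z^3 + 81*z^2 + 28*z - 4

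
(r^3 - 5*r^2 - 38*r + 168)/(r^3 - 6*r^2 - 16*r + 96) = (r^2 - r - 42)/(r^2 - 2*r - 24)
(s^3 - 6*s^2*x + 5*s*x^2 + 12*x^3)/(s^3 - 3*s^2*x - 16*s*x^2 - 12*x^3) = (-s^2 + 7*s*x - 12*x^2)/(-s^2 + 4*s*x + 12*x^2)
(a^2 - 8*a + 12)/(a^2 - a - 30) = (a - 2)/(a + 5)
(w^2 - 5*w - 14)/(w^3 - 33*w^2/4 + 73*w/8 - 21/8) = 8*(w + 2)/(8*w^2 - 10*w + 3)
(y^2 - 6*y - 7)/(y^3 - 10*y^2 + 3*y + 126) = (y + 1)/(y^2 - 3*y - 18)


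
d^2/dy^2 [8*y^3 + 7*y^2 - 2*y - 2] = 48*y + 14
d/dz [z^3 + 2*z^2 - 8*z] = 3*z^2 + 4*z - 8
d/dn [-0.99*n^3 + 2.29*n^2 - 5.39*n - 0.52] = -2.97*n^2 + 4.58*n - 5.39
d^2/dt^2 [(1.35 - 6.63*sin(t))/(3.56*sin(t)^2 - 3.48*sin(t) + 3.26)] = (84.025968*sin(t)^5 + 13.7003040000001*sin(t)^4 - 579.548064*sin(t)^3 + 224.193384*sin(t)^2 + 416.466996*sin(t) - 149.069088)/(3.56*sin(t)^2 - 3.48*sin(t) + 3.26)^3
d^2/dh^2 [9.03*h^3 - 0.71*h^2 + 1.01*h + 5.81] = 54.18*h - 1.42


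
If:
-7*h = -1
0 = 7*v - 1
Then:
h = 1/7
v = 1/7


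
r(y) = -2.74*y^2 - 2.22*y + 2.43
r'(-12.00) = 63.54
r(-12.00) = -365.49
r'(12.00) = -67.98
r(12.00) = -418.77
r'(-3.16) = 15.10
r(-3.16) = -17.92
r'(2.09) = -13.67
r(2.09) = -14.18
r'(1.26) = -9.12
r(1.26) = -4.72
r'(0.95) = -7.43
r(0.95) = -2.15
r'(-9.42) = 49.40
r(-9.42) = -219.80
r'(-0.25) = -0.85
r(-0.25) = 2.81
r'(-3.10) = 14.77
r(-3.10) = -17.02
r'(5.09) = -30.11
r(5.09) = -79.86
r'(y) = -5.48*y - 2.22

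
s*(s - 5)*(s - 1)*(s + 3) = s^4 - 3*s^3 - 13*s^2 + 15*s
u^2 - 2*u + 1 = (u - 1)^2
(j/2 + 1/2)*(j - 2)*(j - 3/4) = j^3/2 - 7*j^2/8 - 5*j/8 + 3/4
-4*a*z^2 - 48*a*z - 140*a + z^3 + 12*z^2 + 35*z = (-4*a + z)*(z + 5)*(z + 7)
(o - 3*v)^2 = o^2 - 6*o*v + 9*v^2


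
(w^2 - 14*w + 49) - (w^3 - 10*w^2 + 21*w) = -w^3 + 11*w^2 - 35*w + 49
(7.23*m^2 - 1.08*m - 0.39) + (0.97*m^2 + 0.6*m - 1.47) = 8.2*m^2 - 0.48*m - 1.86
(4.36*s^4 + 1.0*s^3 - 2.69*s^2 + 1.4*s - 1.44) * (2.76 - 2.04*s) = -8.8944*s^5 + 9.9936*s^4 + 8.2476*s^3 - 10.2804*s^2 + 6.8016*s - 3.9744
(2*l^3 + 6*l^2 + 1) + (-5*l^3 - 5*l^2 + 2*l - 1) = -3*l^3 + l^2 + 2*l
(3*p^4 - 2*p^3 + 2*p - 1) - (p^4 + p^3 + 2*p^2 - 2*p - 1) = 2*p^4 - 3*p^3 - 2*p^2 + 4*p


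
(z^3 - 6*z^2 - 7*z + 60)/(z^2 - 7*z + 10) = (z^2 - z - 12)/(z - 2)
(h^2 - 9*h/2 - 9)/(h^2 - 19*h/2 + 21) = (2*h + 3)/(2*h - 7)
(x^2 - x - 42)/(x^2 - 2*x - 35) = (x + 6)/(x + 5)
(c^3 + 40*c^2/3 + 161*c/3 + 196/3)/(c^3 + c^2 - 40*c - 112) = (3*c^2 + 28*c + 49)/(3*(c^2 - 3*c - 28))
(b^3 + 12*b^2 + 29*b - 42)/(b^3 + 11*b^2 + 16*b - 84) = (b - 1)/(b - 2)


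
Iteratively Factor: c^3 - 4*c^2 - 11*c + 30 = (c + 3)*(c^2 - 7*c + 10) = (c - 2)*(c + 3)*(c - 5)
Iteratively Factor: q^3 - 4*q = (q)*(q^2 - 4) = q*(q - 2)*(q + 2)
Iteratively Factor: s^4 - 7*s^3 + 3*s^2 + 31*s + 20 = (s + 1)*(s^3 - 8*s^2 + 11*s + 20) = (s - 5)*(s + 1)*(s^2 - 3*s - 4) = (s - 5)*(s + 1)^2*(s - 4)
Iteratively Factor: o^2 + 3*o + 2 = (o + 1)*(o + 2)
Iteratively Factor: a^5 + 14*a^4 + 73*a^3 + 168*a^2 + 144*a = (a + 3)*(a^4 + 11*a^3 + 40*a^2 + 48*a) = (a + 3)^2*(a^3 + 8*a^2 + 16*a) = (a + 3)^2*(a + 4)*(a^2 + 4*a) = a*(a + 3)^2*(a + 4)*(a + 4)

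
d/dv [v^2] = 2*v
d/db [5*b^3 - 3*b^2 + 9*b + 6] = 15*b^2 - 6*b + 9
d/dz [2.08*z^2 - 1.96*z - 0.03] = 4.16*z - 1.96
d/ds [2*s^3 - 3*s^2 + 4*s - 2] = 6*s^2 - 6*s + 4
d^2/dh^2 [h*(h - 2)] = 2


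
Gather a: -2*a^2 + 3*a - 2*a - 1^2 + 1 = -2*a^2 + a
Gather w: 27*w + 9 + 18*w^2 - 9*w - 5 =18*w^2 + 18*w + 4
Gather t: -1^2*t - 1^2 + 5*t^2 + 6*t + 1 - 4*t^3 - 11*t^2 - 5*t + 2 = -4*t^3 - 6*t^2 + 2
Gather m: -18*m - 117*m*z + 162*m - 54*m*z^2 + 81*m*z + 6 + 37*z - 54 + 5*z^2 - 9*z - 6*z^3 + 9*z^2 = m*(-54*z^2 - 36*z + 144) - 6*z^3 + 14*z^2 + 28*z - 48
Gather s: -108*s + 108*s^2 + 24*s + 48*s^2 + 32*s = 156*s^2 - 52*s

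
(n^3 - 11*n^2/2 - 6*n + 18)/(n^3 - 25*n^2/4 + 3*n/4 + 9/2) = 2*(2*n^2 + n - 6)/(4*n^2 - n - 3)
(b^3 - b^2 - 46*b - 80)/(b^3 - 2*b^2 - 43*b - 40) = (b + 2)/(b + 1)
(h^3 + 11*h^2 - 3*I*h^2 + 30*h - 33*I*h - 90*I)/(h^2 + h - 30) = (h^2 + h*(5 - 3*I) - 15*I)/(h - 5)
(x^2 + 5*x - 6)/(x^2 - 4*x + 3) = (x + 6)/(x - 3)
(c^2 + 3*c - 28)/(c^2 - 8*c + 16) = (c + 7)/(c - 4)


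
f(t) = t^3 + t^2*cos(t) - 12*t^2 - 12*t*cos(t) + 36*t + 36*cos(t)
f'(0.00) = 24.00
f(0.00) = 36.00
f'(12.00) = 209.44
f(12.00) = 462.38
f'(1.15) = -13.07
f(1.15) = 36.66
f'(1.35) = -14.07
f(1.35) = 33.93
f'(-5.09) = 113.38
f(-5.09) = -580.66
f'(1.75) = -13.07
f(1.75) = 28.39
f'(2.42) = -7.60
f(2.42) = 21.39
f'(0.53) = -0.44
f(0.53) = 41.67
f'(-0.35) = 46.66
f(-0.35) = 23.76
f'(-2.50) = 171.61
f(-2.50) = -238.51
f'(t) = -t^2*sin(t) + 3*t^2 + 12*t*sin(t) + 2*t*cos(t) - 24*t - 36*sin(t) - 12*cos(t) + 36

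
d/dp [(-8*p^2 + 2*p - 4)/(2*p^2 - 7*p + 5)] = 2*(26*p^2 - 32*p - 9)/(4*p^4 - 28*p^3 + 69*p^2 - 70*p + 25)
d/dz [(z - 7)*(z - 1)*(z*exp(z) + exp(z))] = (z^3 - 4*z^2 - 15*z + 6)*exp(z)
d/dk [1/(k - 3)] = -1/(k - 3)^2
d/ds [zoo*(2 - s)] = zoo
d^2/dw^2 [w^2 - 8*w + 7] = 2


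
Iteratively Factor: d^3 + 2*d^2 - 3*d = (d - 1)*(d^2 + 3*d) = (d - 1)*(d + 3)*(d)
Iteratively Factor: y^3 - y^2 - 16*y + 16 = (y + 4)*(y^2 - 5*y + 4) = (y - 4)*(y + 4)*(y - 1)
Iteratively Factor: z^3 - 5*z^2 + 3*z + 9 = (z - 3)*(z^2 - 2*z - 3) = (z - 3)^2*(z + 1)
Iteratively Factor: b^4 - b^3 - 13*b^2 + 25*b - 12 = (b - 1)*(b^3 - 13*b + 12) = (b - 1)^2*(b^2 + b - 12) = (b - 1)^2*(b + 4)*(b - 3)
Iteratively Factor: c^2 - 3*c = (c)*(c - 3)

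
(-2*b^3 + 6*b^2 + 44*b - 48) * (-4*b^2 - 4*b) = 8*b^5 - 16*b^4 - 200*b^3 + 16*b^2 + 192*b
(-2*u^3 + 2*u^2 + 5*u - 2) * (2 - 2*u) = 4*u^4 - 8*u^3 - 6*u^2 + 14*u - 4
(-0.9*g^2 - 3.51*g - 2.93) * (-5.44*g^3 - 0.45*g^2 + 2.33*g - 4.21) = 4.896*g^5 + 19.4994*g^4 + 15.4217*g^3 - 3.0708*g^2 + 7.9502*g + 12.3353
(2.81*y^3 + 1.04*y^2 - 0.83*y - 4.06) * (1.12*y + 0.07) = 3.1472*y^4 + 1.3615*y^3 - 0.8568*y^2 - 4.6053*y - 0.2842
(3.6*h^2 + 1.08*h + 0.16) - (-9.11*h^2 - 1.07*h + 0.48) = 12.71*h^2 + 2.15*h - 0.32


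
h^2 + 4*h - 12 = (h - 2)*(h + 6)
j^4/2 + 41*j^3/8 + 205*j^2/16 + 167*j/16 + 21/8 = (j/2 + 1/4)*(j + 3/4)*(j + 2)*(j + 7)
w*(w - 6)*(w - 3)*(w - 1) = w^4 - 10*w^3 + 27*w^2 - 18*w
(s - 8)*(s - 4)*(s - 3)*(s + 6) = s^4 - 9*s^3 - 22*s^2 + 312*s - 576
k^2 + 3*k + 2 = (k + 1)*(k + 2)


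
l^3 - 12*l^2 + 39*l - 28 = (l - 7)*(l - 4)*(l - 1)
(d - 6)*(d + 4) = d^2 - 2*d - 24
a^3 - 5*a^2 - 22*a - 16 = (a - 8)*(a + 1)*(a + 2)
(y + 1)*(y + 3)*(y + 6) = y^3 + 10*y^2 + 27*y + 18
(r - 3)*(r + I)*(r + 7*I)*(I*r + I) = I*r^4 - 8*r^3 - 2*I*r^3 + 16*r^2 - 10*I*r^2 + 24*r + 14*I*r + 21*I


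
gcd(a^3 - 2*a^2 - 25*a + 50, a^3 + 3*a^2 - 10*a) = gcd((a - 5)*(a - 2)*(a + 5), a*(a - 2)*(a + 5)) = a^2 + 3*a - 10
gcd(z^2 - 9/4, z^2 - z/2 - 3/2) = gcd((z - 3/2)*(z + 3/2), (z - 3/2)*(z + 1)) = z - 3/2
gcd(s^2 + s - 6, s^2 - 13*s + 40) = 1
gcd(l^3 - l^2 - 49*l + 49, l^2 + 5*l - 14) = l + 7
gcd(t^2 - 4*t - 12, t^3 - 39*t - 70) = t + 2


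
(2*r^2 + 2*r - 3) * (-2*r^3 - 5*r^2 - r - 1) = -4*r^5 - 14*r^4 - 6*r^3 + 11*r^2 + r + 3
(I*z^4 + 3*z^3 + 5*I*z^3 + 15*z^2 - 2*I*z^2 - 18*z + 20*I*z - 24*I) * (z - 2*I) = I*z^5 + 5*z^4 + 5*I*z^4 + 25*z^3 - 8*I*z^3 - 22*z^2 - 10*I*z^2 + 40*z + 12*I*z - 48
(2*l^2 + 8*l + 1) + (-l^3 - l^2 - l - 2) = -l^3 + l^2 + 7*l - 1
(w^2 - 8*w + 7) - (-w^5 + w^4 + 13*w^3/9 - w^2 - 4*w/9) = w^5 - w^4 - 13*w^3/9 + 2*w^2 - 68*w/9 + 7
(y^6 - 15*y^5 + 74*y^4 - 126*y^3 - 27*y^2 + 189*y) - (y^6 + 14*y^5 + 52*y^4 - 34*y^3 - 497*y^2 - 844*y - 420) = -29*y^5 + 22*y^4 - 92*y^3 + 470*y^2 + 1033*y + 420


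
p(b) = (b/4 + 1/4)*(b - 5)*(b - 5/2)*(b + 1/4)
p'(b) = (b/4 + 1/4)*(b - 5)*(b - 5/2) + (b/4 + 1/4)*(b - 5)*(b + 1/4) + (b/4 + 1/4)*(b - 5/2)*(b + 1/4) + (b - 5)*(b - 5/2)*(b + 1/4)/4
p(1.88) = 2.97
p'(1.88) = -3.31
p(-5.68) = 555.02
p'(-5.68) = -340.63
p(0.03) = 0.89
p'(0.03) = 3.48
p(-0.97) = -0.11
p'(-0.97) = -3.52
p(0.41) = 2.23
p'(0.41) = 3.41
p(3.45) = -6.06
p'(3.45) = -5.47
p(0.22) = 1.56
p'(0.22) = 3.59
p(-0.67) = -0.62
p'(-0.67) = -0.10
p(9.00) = 601.25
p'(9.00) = 367.94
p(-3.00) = 60.50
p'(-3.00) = -70.81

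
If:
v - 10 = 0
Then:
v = 10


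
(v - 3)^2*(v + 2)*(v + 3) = v^4 - v^3 - 15*v^2 + 9*v + 54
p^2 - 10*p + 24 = (p - 6)*(p - 4)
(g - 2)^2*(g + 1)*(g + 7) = g^4 + 4*g^3 - 21*g^2 + 4*g + 28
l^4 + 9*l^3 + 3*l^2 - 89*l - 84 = (l - 3)*(l + 1)*(l + 4)*(l + 7)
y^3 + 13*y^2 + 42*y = y*(y + 6)*(y + 7)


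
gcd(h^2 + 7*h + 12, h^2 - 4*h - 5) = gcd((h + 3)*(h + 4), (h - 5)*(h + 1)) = 1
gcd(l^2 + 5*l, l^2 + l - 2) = 1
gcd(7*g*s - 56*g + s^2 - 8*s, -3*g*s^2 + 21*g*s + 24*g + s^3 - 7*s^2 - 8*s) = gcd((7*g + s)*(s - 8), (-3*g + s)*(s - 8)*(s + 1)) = s - 8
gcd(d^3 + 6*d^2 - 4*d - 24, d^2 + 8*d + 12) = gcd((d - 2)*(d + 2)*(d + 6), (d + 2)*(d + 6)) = d^2 + 8*d + 12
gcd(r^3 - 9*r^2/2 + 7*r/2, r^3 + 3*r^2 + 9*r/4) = r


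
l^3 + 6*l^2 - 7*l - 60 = (l - 3)*(l + 4)*(l + 5)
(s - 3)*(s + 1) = s^2 - 2*s - 3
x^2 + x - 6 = (x - 2)*(x + 3)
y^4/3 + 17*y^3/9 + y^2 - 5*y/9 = y*(y/3 + 1/3)*(y - 1/3)*(y + 5)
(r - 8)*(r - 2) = r^2 - 10*r + 16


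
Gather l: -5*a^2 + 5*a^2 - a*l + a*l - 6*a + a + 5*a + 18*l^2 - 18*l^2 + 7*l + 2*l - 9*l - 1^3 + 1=0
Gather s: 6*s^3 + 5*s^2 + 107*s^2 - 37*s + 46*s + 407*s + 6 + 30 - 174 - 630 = 6*s^3 + 112*s^2 + 416*s - 768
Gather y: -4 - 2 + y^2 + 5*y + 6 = y^2 + 5*y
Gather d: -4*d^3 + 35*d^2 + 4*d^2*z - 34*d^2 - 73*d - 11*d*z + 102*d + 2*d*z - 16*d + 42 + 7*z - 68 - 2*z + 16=-4*d^3 + d^2*(4*z + 1) + d*(13 - 9*z) + 5*z - 10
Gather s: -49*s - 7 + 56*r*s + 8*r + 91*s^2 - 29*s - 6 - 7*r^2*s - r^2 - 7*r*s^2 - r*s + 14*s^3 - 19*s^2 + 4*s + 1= -r^2 + 8*r + 14*s^3 + s^2*(72 - 7*r) + s*(-7*r^2 + 55*r - 74) - 12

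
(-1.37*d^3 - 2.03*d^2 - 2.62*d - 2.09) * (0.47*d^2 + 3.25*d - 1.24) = -0.6439*d^5 - 5.4066*d^4 - 6.1301*d^3 - 6.9801*d^2 - 3.5437*d + 2.5916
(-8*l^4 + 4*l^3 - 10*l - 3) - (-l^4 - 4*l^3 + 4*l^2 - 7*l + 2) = -7*l^4 + 8*l^3 - 4*l^2 - 3*l - 5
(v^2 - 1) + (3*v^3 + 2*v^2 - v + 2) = 3*v^3 + 3*v^2 - v + 1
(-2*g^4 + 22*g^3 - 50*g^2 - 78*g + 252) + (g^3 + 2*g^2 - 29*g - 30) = -2*g^4 + 23*g^3 - 48*g^2 - 107*g + 222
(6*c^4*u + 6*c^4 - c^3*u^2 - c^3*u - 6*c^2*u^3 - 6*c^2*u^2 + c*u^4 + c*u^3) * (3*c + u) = 18*c^5*u + 18*c^5 + 3*c^4*u^2 + 3*c^4*u - 19*c^3*u^3 - 19*c^3*u^2 - 3*c^2*u^4 - 3*c^2*u^3 + c*u^5 + c*u^4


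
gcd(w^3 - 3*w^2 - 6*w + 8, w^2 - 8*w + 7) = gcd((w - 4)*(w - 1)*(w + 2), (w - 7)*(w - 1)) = w - 1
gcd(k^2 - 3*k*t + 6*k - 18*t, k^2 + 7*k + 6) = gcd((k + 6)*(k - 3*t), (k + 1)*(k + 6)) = k + 6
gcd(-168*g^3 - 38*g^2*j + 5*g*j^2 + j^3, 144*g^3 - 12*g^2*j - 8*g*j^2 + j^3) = 24*g^2 + 2*g*j - j^2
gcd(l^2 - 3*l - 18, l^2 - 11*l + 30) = l - 6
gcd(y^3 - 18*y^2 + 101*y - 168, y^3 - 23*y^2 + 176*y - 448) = y^2 - 15*y + 56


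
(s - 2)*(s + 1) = s^2 - s - 2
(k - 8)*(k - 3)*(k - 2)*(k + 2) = k^4 - 11*k^3 + 20*k^2 + 44*k - 96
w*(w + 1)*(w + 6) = w^3 + 7*w^2 + 6*w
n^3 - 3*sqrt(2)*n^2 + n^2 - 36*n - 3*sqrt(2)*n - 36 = (n + 1)*(n - 6*sqrt(2))*(n + 3*sqrt(2))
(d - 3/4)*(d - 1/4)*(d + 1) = d^3 - 13*d/16 + 3/16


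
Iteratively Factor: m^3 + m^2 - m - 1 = (m + 1)*(m^2 - 1) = (m - 1)*(m + 1)*(m + 1)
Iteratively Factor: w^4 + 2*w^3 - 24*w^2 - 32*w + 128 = (w + 4)*(w^3 - 2*w^2 - 16*w + 32) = (w + 4)^2*(w^2 - 6*w + 8) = (w - 4)*(w + 4)^2*(w - 2)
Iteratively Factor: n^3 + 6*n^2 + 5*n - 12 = (n - 1)*(n^2 + 7*n + 12) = (n - 1)*(n + 4)*(n + 3)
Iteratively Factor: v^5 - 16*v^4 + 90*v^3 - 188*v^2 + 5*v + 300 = (v - 4)*(v^4 - 12*v^3 + 42*v^2 - 20*v - 75) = (v - 5)*(v - 4)*(v^3 - 7*v^2 + 7*v + 15) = (v - 5)^2*(v - 4)*(v^2 - 2*v - 3) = (v - 5)^2*(v - 4)*(v - 3)*(v + 1)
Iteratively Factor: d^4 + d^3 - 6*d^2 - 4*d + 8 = (d - 1)*(d^3 + 2*d^2 - 4*d - 8) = (d - 1)*(d + 2)*(d^2 - 4) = (d - 1)*(d + 2)^2*(d - 2)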